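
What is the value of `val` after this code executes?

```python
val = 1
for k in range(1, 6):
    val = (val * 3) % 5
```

Let's trace through this code step by step.

Initialize: val = 1
Entering loop: for k in range(1, 6):

After execution: val = 3
3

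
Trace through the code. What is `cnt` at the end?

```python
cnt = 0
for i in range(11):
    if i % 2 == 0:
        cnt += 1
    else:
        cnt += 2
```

Let's trace through this code step by step.

Initialize: cnt = 0
Entering loop: for i in range(11):

After execution: cnt = 16
16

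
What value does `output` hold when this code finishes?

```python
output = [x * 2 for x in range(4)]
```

Let's trace through this code step by step.

Initialize: output = [x * 2 for x in range(4)]

After execution: output = [0, 2, 4, 6]
[0, 2, 4, 6]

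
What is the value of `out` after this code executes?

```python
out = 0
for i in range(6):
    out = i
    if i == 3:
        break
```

Let's trace through this code step by step.

Initialize: out = 0
Entering loop: for i in range(6):

After execution: out = 3
3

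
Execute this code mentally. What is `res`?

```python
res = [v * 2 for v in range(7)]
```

Let's trace through this code step by step.

Initialize: res = [v * 2 for v in range(7)]

After execution: res = [0, 2, 4, 6, 8, 10, 12]
[0, 2, 4, 6, 8, 10, 12]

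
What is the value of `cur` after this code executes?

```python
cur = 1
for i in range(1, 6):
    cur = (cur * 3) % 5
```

Let's trace through this code step by step.

Initialize: cur = 1
Entering loop: for i in range(1, 6):

After execution: cur = 3
3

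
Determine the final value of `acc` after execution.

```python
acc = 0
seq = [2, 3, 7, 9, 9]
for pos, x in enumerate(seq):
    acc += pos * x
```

Let's trace through this code step by step.

Initialize: acc = 0
Initialize: seq = [2, 3, 7, 9, 9]
Entering loop: for pos, x in enumerate(seq):

After execution: acc = 80
80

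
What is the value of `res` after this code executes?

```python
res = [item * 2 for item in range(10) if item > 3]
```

Let's trace through this code step by step.

Initialize: res = [item * 2 for item in range(10) if item > 3]

After execution: res = [8, 10, 12, 14, 16, 18]
[8, 10, 12, 14, 16, 18]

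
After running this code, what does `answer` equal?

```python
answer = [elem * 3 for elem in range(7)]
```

Let's trace through this code step by step.

Initialize: answer = [elem * 3 for elem in range(7)]

After execution: answer = [0, 3, 6, 9, 12, 15, 18]
[0, 3, 6, 9, 12, 15, 18]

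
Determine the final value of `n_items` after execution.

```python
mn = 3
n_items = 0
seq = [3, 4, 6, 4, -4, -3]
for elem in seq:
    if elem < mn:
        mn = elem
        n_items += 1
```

Let's trace through this code step by step.

Initialize: mn = 3
Initialize: n_items = 0
Initialize: seq = [3, 4, 6, 4, -4, -3]
Entering loop: for elem in seq:

After execution: n_items = 1
1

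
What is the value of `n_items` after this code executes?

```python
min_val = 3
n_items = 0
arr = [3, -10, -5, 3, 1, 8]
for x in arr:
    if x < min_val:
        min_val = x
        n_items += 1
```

Let's trace through this code step by step.

Initialize: min_val = 3
Initialize: n_items = 0
Initialize: arr = [3, -10, -5, 3, 1, 8]
Entering loop: for x in arr:

After execution: n_items = 1
1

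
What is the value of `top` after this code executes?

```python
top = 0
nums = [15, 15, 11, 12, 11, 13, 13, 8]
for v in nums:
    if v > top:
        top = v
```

Let's trace through this code step by step.

Initialize: top = 0
Initialize: nums = [15, 15, 11, 12, 11, 13, 13, 8]
Entering loop: for v in nums:

After execution: top = 15
15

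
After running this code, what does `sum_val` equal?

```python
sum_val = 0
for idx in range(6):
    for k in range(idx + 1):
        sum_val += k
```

Let's trace through this code step by step.

Initialize: sum_val = 0
Entering loop: for idx in range(6):

After execution: sum_val = 35
35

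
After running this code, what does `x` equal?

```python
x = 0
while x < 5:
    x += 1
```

Let's trace through this code step by step.

Initialize: x = 0
Entering loop: while x < 5:

After execution: x = 5
5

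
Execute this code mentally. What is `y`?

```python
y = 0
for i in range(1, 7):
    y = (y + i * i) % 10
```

Let's trace through this code step by step.

Initialize: y = 0
Entering loop: for i in range(1, 7):

After execution: y = 1
1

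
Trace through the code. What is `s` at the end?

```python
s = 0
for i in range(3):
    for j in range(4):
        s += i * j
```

Let's trace through this code step by step.

Initialize: s = 0
Entering loop: for i in range(3):

After execution: s = 18
18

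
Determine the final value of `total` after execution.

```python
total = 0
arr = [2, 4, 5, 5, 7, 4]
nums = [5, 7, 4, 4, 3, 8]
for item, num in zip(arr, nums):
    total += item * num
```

Let's trace through this code step by step.

Initialize: total = 0
Initialize: arr = [2, 4, 5, 5, 7, 4]
Initialize: nums = [5, 7, 4, 4, 3, 8]
Entering loop: for item, num in zip(arr, nums):

After execution: total = 131
131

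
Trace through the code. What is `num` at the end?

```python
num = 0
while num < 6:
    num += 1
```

Let's trace through this code step by step.

Initialize: num = 0
Entering loop: while num < 6:

After execution: num = 6
6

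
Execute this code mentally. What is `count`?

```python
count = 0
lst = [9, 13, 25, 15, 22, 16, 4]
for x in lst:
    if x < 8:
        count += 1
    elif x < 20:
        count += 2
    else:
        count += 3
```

Let's trace through this code step by step.

Initialize: count = 0
Initialize: lst = [9, 13, 25, 15, 22, 16, 4]
Entering loop: for x in lst:

After execution: count = 15
15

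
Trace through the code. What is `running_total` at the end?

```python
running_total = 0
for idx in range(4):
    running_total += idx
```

Let's trace through this code step by step.

Initialize: running_total = 0
Entering loop: for idx in range(4):

After execution: running_total = 6
6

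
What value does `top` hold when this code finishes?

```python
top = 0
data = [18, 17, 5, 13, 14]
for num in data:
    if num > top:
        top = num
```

Let's trace through this code step by step.

Initialize: top = 0
Initialize: data = [18, 17, 5, 13, 14]
Entering loop: for num in data:

After execution: top = 18
18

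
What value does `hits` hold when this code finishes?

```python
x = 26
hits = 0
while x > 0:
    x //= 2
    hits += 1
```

Let's trace through this code step by step.

Initialize: x = 26
Initialize: hits = 0
Entering loop: while x > 0:

After execution: hits = 5
5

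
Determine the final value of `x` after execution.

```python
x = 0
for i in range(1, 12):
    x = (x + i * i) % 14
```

Let's trace through this code step by step.

Initialize: x = 0
Entering loop: for i in range(1, 12):

After execution: x = 2
2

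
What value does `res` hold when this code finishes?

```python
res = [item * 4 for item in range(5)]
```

Let's trace through this code step by step.

Initialize: res = [item * 4 for item in range(5)]

After execution: res = [0, 4, 8, 12, 16]
[0, 4, 8, 12, 16]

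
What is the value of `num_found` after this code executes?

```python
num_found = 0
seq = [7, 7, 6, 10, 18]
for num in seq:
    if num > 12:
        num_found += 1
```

Let's trace through this code step by step.

Initialize: num_found = 0
Initialize: seq = [7, 7, 6, 10, 18]
Entering loop: for num in seq:

After execution: num_found = 1
1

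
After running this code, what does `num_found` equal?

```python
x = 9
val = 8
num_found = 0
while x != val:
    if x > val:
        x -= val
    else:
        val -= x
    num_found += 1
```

Let's trace through this code step by step.

Initialize: x = 9
Initialize: val = 8
Initialize: num_found = 0
Entering loop: while x != val:

After execution: num_found = 8
8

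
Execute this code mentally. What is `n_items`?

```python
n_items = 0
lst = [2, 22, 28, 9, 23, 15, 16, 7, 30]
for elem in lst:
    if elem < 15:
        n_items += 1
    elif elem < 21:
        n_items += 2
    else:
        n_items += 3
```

Let's trace through this code step by step.

Initialize: n_items = 0
Initialize: lst = [2, 22, 28, 9, 23, 15, 16, 7, 30]
Entering loop: for elem in lst:

After execution: n_items = 19
19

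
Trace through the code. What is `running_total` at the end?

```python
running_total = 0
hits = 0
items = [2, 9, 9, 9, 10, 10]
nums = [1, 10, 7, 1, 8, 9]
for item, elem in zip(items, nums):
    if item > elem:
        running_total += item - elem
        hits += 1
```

Let's trace through this code step by step.

Initialize: running_total = 0
Initialize: hits = 0
Initialize: items = [2, 9, 9, 9, 10, 10]
Initialize: nums = [1, 10, 7, 1, 8, 9]
Entering loop: for item, elem in zip(items, nums):

After execution: running_total = 14
14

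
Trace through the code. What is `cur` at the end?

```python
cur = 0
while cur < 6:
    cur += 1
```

Let's trace through this code step by step.

Initialize: cur = 0
Entering loop: while cur < 6:

After execution: cur = 6
6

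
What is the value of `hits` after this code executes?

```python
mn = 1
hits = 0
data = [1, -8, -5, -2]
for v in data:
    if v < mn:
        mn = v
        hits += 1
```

Let's trace through this code step by step.

Initialize: mn = 1
Initialize: hits = 0
Initialize: data = [1, -8, -5, -2]
Entering loop: for v in data:

After execution: hits = 1
1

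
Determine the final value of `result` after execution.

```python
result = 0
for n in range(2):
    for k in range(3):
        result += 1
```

Let's trace through this code step by step.

Initialize: result = 0
Entering loop: for n in range(2):

After execution: result = 6
6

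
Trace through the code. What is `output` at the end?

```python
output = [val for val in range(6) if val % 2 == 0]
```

Let's trace through this code step by step.

Initialize: output = [val for val in range(6) if val % 2 == 0]

After execution: output = [0, 2, 4]
[0, 2, 4]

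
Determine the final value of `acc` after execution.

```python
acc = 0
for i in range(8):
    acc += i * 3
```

Let's trace through this code step by step.

Initialize: acc = 0
Entering loop: for i in range(8):

After execution: acc = 84
84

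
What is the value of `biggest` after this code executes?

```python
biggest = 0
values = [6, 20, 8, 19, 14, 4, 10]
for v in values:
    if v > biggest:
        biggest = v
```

Let's trace through this code step by step.

Initialize: biggest = 0
Initialize: values = [6, 20, 8, 19, 14, 4, 10]
Entering loop: for v in values:

After execution: biggest = 20
20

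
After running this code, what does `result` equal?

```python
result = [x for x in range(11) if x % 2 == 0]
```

Let's trace through this code step by step.

Initialize: result = [x for x in range(11) if x % 2 == 0]

After execution: result = [0, 2, 4, 6, 8, 10]
[0, 2, 4, 6, 8, 10]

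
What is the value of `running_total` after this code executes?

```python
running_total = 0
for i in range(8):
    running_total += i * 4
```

Let's trace through this code step by step.

Initialize: running_total = 0
Entering loop: for i in range(8):

After execution: running_total = 112
112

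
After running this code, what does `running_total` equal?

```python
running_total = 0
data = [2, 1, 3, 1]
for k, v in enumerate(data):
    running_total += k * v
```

Let's trace through this code step by step.

Initialize: running_total = 0
Initialize: data = [2, 1, 3, 1]
Entering loop: for k, v in enumerate(data):

After execution: running_total = 10
10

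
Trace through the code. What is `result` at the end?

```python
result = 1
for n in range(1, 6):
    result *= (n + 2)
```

Let's trace through this code step by step.

Initialize: result = 1
Entering loop: for n in range(1, 6):

After execution: result = 2520
2520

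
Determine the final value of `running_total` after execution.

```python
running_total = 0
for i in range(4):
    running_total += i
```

Let's trace through this code step by step.

Initialize: running_total = 0
Entering loop: for i in range(4):

After execution: running_total = 6
6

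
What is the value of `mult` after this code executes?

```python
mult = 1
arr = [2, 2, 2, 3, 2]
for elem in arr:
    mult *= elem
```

Let's trace through this code step by step.

Initialize: mult = 1
Initialize: arr = [2, 2, 2, 3, 2]
Entering loop: for elem in arr:

After execution: mult = 48
48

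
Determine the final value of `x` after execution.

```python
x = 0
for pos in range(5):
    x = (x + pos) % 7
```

Let's trace through this code step by step.

Initialize: x = 0
Entering loop: for pos in range(5):

After execution: x = 3
3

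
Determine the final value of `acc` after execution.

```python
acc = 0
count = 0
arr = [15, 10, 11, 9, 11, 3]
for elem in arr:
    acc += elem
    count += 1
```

Let's trace through this code step by step.

Initialize: acc = 0
Initialize: count = 0
Initialize: arr = [15, 10, 11, 9, 11, 3]
Entering loop: for elem in arr:

After execution: acc = 59
59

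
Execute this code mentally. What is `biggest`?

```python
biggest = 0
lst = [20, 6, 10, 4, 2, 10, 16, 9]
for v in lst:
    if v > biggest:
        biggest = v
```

Let's trace through this code step by step.

Initialize: biggest = 0
Initialize: lst = [20, 6, 10, 4, 2, 10, 16, 9]
Entering loop: for v in lst:

After execution: biggest = 20
20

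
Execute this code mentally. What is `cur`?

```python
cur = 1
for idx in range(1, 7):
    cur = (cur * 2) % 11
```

Let's trace through this code step by step.

Initialize: cur = 1
Entering loop: for idx in range(1, 7):

After execution: cur = 9
9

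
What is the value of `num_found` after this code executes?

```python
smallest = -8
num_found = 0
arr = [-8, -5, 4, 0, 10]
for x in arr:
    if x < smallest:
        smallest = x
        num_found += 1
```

Let's trace through this code step by step.

Initialize: smallest = -8
Initialize: num_found = 0
Initialize: arr = [-8, -5, 4, 0, 10]
Entering loop: for x in arr:

After execution: num_found = 0
0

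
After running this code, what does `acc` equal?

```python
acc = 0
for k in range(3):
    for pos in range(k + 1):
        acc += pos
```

Let's trace through this code step by step.

Initialize: acc = 0
Entering loop: for k in range(3):

After execution: acc = 4
4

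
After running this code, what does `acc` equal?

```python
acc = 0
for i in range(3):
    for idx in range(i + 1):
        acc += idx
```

Let's trace through this code step by step.

Initialize: acc = 0
Entering loop: for i in range(3):

After execution: acc = 4
4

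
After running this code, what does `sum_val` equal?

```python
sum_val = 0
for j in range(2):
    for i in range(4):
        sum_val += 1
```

Let's trace through this code step by step.

Initialize: sum_val = 0
Entering loop: for j in range(2):

After execution: sum_val = 8
8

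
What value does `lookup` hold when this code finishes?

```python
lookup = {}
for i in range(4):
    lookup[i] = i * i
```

Let's trace through this code step by step.

Initialize: lookup = {}
Entering loop: for i in range(4):

After execution: lookup = {0: 0, 1: 1, 2: 4, 3: 9}
{0: 0, 1: 1, 2: 4, 3: 9}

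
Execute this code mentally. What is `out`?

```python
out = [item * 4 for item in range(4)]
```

Let's trace through this code step by step.

Initialize: out = [item * 4 for item in range(4)]

After execution: out = [0, 4, 8, 12]
[0, 4, 8, 12]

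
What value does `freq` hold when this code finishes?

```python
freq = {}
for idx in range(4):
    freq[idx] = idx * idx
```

Let's trace through this code step by step.

Initialize: freq = {}
Entering loop: for idx in range(4):

After execution: freq = {0: 0, 1: 1, 2: 4, 3: 9}
{0: 0, 1: 1, 2: 4, 3: 9}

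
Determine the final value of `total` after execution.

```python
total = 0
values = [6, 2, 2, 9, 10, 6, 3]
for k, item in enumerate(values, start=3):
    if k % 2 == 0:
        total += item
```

Let's trace through this code step by step.

Initialize: total = 0
Initialize: values = [6, 2, 2, 9, 10, 6, 3]
Entering loop: for k, item in enumerate(values, start=3):

After execution: total = 17
17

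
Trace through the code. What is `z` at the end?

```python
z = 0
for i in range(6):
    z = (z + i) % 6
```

Let's trace through this code step by step.

Initialize: z = 0
Entering loop: for i in range(6):

After execution: z = 3
3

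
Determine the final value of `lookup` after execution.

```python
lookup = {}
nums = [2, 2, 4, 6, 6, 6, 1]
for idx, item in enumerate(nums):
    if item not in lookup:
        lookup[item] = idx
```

Let's trace through this code step by step.

Initialize: lookup = {}
Initialize: nums = [2, 2, 4, 6, 6, 6, 1]
Entering loop: for idx, item in enumerate(nums):

After execution: lookup = {2: 0, 4: 2, 6: 3, 1: 6}
{2: 0, 4: 2, 6: 3, 1: 6}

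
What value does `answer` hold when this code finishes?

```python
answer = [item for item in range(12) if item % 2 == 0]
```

Let's trace through this code step by step.

Initialize: answer = [item for item in range(12) if item % 2 == 0]

After execution: answer = [0, 2, 4, 6, 8, 10]
[0, 2, 4, 6, 8, 10]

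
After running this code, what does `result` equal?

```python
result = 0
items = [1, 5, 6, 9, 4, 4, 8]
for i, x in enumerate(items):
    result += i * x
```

Let's trace through this code step by step.

Initialize: result = 0
Initialize: items = [1, 5, 6, 9, 4, 4, 8]
Entering loop: for i, x in enumerate(items):

After execution: result = 128
128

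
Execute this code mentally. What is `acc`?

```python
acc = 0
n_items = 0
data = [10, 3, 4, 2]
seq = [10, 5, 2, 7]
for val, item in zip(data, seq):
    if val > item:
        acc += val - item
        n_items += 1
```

Let's trace through this code step by step.

Initialize: acc = 0
Initialize: n_items = 0
Initialize: data = [10, 3, 4, 2]
Initialize: seq = [10, 5, 2, 7]
Entering loop: for val, item in zip(data, seq):

After execution: acc = 2
2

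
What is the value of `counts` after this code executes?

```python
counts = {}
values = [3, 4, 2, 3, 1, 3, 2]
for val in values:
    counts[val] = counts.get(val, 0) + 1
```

Let's trace through this code step by step.

Initialize: counts = {}
Initialize: values = [3, 4, 2, 3, 1, 3, 2]
Entering loop: for val in values:

After execution: counts = {3: 3, 4: 1, 2: 2, 1: 1}
{3: 3, 4: 1, 2: 2, 1: 1}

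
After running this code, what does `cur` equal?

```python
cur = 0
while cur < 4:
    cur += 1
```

Let's trace through this code step by step.

Initialize: cur = 0
Entering loop: while cur < 4:

After execution: cur = 4
4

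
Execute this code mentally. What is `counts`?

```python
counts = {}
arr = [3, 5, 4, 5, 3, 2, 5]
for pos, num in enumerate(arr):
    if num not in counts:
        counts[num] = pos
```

Let's trace through this code step by step.

Initialize: counts = {}
Initialize: arr = [3, 5, 4, 5, 3, 2, 5]
Entering loop: for pos, num in enumerate(arr):

After execution: counts = {3: 0, 5: 1, 4: 2, 2: 5}
{3: 0, 5: 1, 4: 2, 2: 5}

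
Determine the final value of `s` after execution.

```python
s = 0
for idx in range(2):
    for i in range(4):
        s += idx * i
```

Let's trace through this code step by step.

Initialize: s = 0
Entering loop: for idx in range(2):

After execution: s = 6
6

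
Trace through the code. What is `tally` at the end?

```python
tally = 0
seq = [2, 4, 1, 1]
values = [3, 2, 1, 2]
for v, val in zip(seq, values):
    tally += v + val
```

Let's trace through this code step by step.

Initialize: tally = 0
Initialize: seq = [2, 4, 1, 1]
Initialize: values = [3, 2, 1, 2]
Entering loop: for v, val in zip(seq, values):

After execution: tally = 16
16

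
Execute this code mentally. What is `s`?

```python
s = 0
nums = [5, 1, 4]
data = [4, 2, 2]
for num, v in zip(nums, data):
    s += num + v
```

Let's trace through this code step by step.

Initialize: s = 0
Initialize: nums = [5, 1, 4]
Initialize: data = [4, 2, 2]
Entering loop: for num, v in zip(nums, data):

After execution: s = 18
18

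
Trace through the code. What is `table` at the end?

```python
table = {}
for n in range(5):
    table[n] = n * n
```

Let's trace through this code step by step.

Initialize: table = {}
Entering loop: for n in range(5):

After execution: table = {0: 0, 1: 1, 2: 4, 3: 9, 4: 16}
{0: 0, 1: 1, 2: 4, 3: 9, 4: 16}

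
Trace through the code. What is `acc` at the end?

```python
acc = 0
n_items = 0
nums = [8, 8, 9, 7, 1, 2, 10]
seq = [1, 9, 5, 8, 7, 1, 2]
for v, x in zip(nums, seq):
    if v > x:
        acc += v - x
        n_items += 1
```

Let's trace through this code step by step.

Initialize: acc = 0
Initialize: n_items = 0
Initialize: nums = [8, 8, 9, 7, 1, 2, 10]
Initialize: seq = [1, 9, 5, 8, 7, 1, 2]
Entering loop: for v, x in zip(nums, seq):

After execution: acc = 20
20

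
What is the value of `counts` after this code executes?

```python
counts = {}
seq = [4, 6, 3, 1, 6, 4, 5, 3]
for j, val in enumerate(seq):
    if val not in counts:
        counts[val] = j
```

Let's trace through this code step by step.

Initialize: counts = {}
Initialize: seq = [4, 6, 3, 1, 6, 4, 5, 3]
Entering loop: for j, val in enumerate(seq):

After execution: counts = {4: 0, 6: 1, 3: 2, 1: 3, 5: 6}
{4: 0, 6: 1, 3: 2, 1: 3, 5: 6}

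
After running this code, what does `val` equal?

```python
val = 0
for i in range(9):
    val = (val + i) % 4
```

Let's trace through this code step by step.

Initialize: val = 0
Entering loop: for i in range(9):

After execution: val = 0
0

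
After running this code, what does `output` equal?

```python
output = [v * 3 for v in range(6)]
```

Let's trace through this code step by step.

Initialize: output = [v * 3 for v in range(6)]

After execution: output = [0, 3, 6, 9, 12, 15]
[0, 3, 6, 9, 12, 15]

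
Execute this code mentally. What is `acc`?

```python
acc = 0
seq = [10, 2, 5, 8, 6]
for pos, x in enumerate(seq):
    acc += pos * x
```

Let's trace through this code step by step.

Initialize: acc = 0
Initialize: seq = [10, 2, 5, 8, 6]
Entering loop: for pos, x in enumerate(seq):

After execution: acc = 60
60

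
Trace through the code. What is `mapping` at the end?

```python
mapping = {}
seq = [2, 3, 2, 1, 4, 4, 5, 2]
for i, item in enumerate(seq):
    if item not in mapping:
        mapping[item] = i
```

Let's trace through this code step by step.

Initialize: mapping = {}
Initialize: seq = [2, 3, 2, 1, 4, 4, 5, 2]
Entering loop: for i, item in enumerate(seq):

After execution: mapping = {2: 0, 3: 1, 1: 3, 4: 4, 5: 6}
{2: 0, 3: 1, 1: 3, 4: 4, 5: 6}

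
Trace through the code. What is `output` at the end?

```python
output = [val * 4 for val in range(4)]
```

Let's trace through this code step by step.

Initialize: output = [val * 4 for val in range(4)]

After execution: output = [0, 4, 8, 12]
[0, 4, 8, 12]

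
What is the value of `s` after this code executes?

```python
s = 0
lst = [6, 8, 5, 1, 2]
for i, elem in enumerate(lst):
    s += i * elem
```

Let's trace through this code step by step.

Initialize: s = 0
Initialize: lst = [6, 8, 5, 1, 2]
Entering loop: for i, elem in enumerate(lst):

After execution: s = 29
29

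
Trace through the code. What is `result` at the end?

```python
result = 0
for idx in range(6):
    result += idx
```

Let's trace through this code step by step.

Initialize: result = 0
Entering loop: for idx in range(6):

After execution: result = 15
15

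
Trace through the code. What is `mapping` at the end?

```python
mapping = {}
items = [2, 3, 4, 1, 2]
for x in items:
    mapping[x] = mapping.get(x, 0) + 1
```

Let's trace through this code step by step.

Initialize: mapping = {}
Initialize: items = [2, 3, 4, 1, 2]
Entering loop: for x in items:

After execution: mapping = {2: 2, 3: 1, 4: 1, 1: 1}
{2: 2, 3: 1, 4: 1, 1: 1}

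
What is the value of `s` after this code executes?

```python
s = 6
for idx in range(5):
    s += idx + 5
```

Let's trace through this code step by step.

Initialize: s = 6
Entering loop: for idx in range(5):

After execution: s = 41
41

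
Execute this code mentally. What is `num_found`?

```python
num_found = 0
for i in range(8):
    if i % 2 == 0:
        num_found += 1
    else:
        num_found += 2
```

Let's trace through this code step by step.

Initialize: num_found = 0
Entering loop: for i in range(8):

After execution: num_found = 12
12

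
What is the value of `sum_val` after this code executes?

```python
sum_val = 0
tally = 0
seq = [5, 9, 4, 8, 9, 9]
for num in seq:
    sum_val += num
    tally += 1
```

Let's trace through this code step by step.

Initialize: sum_val = 0
Initialize: tally = 0
Initialize: seq = [5, 9, 4, 8, 9, 9]
Entering loop: for num in seq:

After execution: sum_val = 44
44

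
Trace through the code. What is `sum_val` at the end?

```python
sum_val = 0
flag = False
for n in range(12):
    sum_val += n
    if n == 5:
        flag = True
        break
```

Let's trace through this code step by step.

Initialize: sum_val = 0
Initialize: flag = False
Entering loop: for n in range(12):

After execution: sum_val = 15
15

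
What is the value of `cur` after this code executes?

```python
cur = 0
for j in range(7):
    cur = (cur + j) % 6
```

Let's trace through this code step by step.

Initialize: cur = 0
Entering loop: for j in range(7):

After execution: cur = 3
3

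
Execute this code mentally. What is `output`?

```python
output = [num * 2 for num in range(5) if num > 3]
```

Let's trace through this code step by step.

Initialize: output = [num * 2 for num in range(5) if num > 3]

After execution: output = [8]
[8]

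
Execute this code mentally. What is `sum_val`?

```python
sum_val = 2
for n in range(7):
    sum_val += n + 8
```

Let's trace through this code step by step.

Initialize: sum_val = 2
Entering loop: for n in range(7):

After execution: sum_val = 79
79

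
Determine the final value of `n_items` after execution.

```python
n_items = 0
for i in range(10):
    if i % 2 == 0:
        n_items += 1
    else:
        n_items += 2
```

Let's trace through this code step by step.

Initialize: n_items = 0
Entering loop: for i in range(10):

After execution: n_items = 15
15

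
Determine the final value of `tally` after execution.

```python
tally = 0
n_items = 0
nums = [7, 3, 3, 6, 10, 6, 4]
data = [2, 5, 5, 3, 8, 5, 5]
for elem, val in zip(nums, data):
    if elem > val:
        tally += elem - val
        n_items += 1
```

Let's trace through this code step by step.

Initialize: tally = 0
Initialize: n_items = 0
Initialize: nums = [7, 3, 3, 6, 10, 6, 4]
Initialize: data = [2, 5, 5, 3, 8, 5, 5]
Entering loop: for elem, val in zip(nums, data):

After execution: tally = 11
11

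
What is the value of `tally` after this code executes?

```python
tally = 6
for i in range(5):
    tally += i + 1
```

Let's trace through this code step by step.

Initialize: tally = 6
Entering loop: for i in range(5):

After execution: tally = 21
21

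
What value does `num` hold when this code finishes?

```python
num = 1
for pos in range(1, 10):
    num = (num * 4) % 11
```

Let's trace through this code step by step.

Initialize: num = 1
Entering loop: for pos in range(1, 10):

After execution: num = 3
3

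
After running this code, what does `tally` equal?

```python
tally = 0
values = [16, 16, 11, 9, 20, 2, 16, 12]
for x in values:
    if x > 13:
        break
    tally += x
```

Let's trace through this code step by step.

Initialize: tally = 0
Initialize: values = [16, 16, 11, 9, 20, 2, 16, 12]
Entering loop: for x in values:

After execution: tally = 0
0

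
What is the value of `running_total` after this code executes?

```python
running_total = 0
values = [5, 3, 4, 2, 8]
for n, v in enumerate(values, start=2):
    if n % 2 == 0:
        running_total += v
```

Let's trace through this code step by step.

Initialize: running_total = 0
Initialize: values = [5, 3, 4, 2, 8]
Entering loop: for n, v in enumerate(values, start=2):

After execution: running_total = 17
17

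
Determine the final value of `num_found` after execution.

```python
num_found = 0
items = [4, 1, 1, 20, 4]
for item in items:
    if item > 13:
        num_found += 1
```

Let's trace through this code step by step.

Initialize: num_found = 0
Initialize: items = [4, 1, 1, 20, 4]
Entering loop: for item in items:

After execution: num_found = 1
1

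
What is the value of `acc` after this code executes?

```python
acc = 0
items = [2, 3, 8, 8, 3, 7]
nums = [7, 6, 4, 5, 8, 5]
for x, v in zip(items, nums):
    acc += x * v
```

Let's trace through this code step by step.

Initialize: acc = 0
Initialize: items = [2, 3, 8, 8, 3, 7]
Initialize: nums = [7, 6, 4, 5, 8, 5]
Entering loop: for x, v in zip(items, nums):

After execution: acc = 163
163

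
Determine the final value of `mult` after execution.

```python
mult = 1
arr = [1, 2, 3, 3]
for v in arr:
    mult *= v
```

Let's trace through this code step by step.

Initialize: mult = 1
Initialize: arr = [1, 2, 3, 3]
Entering loop: for v in arr:

After execution: mult = 18
18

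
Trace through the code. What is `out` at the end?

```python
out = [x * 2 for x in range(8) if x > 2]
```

Let's trace through this code step by step.

Initialize: out = [x * 2 for x in range(8) if x > 2]

After execution: out = [6, 8, 10, 12, 14]
[6, 8, 10, 12, 14]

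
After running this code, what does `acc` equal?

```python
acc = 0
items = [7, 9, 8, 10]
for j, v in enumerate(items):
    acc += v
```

Let's trace through this code step by step.

Initialize: acc = 0
Initialize: items = [7, 9, 8, 10]
Entering loop: for j, v in enumerate(items):

After execution: acc = 34
34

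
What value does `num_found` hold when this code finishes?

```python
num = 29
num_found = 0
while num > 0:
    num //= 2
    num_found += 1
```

Let's trace through this code step by step.

Initialize: num = 29
Initialize: num_found = 0
Entering loop: while num > 0:

After execution: num_found = 5
5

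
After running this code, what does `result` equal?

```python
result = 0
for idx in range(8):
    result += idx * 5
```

Let's trace through this code step by step.

Initialize: result = 0
Entering loop: for idx in range(8):

After execution: result = 140
140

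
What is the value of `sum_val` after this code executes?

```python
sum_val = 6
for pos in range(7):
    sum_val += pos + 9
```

Let's trace through this code step by step.

Initialize: sum_val = 6
Entering loop: for pos in range(7):

After execution: sum_val = 90
90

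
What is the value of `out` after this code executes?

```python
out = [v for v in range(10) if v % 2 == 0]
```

Let's trace through this code step by step.

Initialize: out = [v for v in range(10) if v % 2 == 0]

After execution: out = [0, 2, 4, 6, 8]
[0, 2, 4, 6, 8]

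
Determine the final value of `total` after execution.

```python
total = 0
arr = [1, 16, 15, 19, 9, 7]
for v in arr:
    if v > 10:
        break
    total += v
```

Let's trace through this code step by step.

Initialize: total = 0
Initialize: arr = [1, 16, 15, 19, 9, 7]
Entering loop: for v in arr:

After execution: total = 1
1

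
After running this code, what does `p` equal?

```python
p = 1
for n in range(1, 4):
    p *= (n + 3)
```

Let's trace through this code step by step.

Initialize: p = 1
Entering loop: for n in range(1, 4):

After execution: p = 120
120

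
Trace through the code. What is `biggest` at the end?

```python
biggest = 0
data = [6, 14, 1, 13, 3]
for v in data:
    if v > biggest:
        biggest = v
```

Let's trace through this code step by step.

Initialize: biggest = 0
Initialize: data = [6, 14, 1, 13, 3]
Entering loop: for v in data:

After execution: biggest = 14
14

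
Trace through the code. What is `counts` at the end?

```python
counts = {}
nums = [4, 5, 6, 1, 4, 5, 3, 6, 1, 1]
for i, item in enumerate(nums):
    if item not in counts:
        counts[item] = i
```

Let's trace through this code step by step.

Initialize: counts = {}
Initialize: nums = [4, 5, 6, 1, 4, 5, 3, 6, 1, 1]
Entering loop: for i, item in enumerate(nums):

After execution: counts = {4: 0, 5: 1, 6: 2, 1: 3, 3: 6}
{4: 0, 5: 1, 6: 2, 1: 3, 3: 6}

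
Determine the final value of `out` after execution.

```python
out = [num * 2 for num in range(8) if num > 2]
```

Let's trace through this code step by step.

Initialize: out = [num * 2 for num in range(8) if num > 2]

After execution: out = [6, 8, 10, 12, 14]
[6, 8, 10, 12, 14]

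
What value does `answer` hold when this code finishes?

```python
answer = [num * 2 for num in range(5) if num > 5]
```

Let's trace through this code step by step.

Initialize: answer = [num * 2 for num in range(5) if num > 5]

After execution: answer = []
[]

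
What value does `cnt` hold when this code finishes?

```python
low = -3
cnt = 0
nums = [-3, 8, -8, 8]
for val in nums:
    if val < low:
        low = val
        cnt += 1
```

Let's trace through this code step by step.

Initialize: low = -3
Initialize: cnt = 0
Initialize: nums = [-3, 8, -8, 8]
Entering loop: for val in nums:

After execution: cnt = 1
1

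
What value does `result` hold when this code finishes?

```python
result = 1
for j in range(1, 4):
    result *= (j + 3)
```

Let's trace through this code step by step.

Initialize: result = 1
Entering loop: for j in range(1, 4):

After execution: result = 120
120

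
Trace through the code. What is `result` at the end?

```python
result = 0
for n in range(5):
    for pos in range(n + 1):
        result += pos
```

Let's trace through this code step by step.

Initialize: result = 0
Entering loop: for n in range(5):

After execution: result = 20
20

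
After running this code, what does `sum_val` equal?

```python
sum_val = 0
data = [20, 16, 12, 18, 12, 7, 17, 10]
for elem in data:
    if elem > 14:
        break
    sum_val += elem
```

Let's trace through this code step by step.

Initialize: sum_val = 0
Initialize: data = [20, 16, 12, 18, 12, 7, 17, 10]
Entering loop: for elem in data:

After execution: sum_val = 0
0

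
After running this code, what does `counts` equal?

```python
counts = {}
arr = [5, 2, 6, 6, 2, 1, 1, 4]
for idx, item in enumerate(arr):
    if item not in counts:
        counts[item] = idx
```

Let's trace through this code step by step.

Initialize: counts = {}
Initialize: arr = [5, 2, 6, 6, 2, 1, 1, 4]
Entering loop: for idx, item in enumerate(arr):

After execution: counts = {5: 0, 2: 1, 6: 2, 1: 5, 4: 7}
{5: 0, 2: 1, 6: 2, 1: 5, 4: 7}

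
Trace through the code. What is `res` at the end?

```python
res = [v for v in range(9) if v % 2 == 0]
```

Let's trace through this code step by step.

Initialize: res = [v for v in range(9) if v % 2 == 0]

After execution: res = [0, 2, 4, 6, 8]
[0, 2, 4, 6, 8]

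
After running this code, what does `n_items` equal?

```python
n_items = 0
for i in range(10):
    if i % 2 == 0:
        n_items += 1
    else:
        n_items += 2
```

Let's trace through this code step by step.

Initialize: n_items = 0
Entering loop: for i in range(10):

After execution: n_items = 15
15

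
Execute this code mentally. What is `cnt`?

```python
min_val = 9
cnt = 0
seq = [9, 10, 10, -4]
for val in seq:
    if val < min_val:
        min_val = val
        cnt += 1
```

Let's trace through this code step by step.

Initialize: min_val = 9
Initialize: cnt = 0
Initialize: seq = [9, 10, 10, -4]
Entering loop: for val in seq:

After execution: cnt = 1
1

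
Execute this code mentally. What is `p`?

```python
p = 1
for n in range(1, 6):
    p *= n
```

Let's trace through this code step by step.

Initialize: p = 1
Entering loop: for n in range(1, 6):

After execution: p = 120
120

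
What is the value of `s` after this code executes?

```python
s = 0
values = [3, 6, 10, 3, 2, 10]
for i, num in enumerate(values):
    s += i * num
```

Let's trace through this code step by step.

Initialize: s = 0
Initialize: values = [3, 6, 10, 3, 2, 10]
Entering loop: for i, num in enumerate(values):

After execution: s = 93
93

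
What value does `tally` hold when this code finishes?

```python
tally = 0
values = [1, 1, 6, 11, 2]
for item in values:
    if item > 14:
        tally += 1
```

Let's trace through this code step by step.

Initialize: tally = 0
Initialize: values = [1, 1, 6, 11, 2]
Entering loop: for item in values:

After execution: tally = 0
0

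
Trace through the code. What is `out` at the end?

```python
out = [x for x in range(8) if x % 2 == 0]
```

Let's trace through this code step by step.

Initialize: out = [x for x in range(8) if x % 2 == 0]

After execution: out = [0, 2, 4, 6]
[0, 2, 4, 6]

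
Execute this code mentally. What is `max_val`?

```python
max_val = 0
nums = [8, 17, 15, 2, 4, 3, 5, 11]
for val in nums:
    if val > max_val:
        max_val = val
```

Let's trace through this code step by step.

Initialize: max_val = 0
Initialize: nums = [8, 17, 15, 2, 4, 3, 5, 11]
Entering loop: for val in nums:

After execution: max_val = 17
17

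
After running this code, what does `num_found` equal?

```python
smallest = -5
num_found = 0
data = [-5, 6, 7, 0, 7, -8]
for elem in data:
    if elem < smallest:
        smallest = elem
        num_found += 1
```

Let's trace through this code step by step.

Initialize: smallest = -5
Initialize: num_found = 0
Initialize: data = [-5, 6, 7, 0, 7, -8]
Entering loop: for elem in data:

After execution: num_found = 1
1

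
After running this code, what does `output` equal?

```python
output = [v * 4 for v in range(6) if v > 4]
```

Let's trace through this code step by step.

Initialize: output = [v * 4 for v in range(6) if v > 4]

After execution: output = [20]
[20]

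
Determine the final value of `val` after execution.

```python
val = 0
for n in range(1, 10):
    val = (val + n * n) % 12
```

Let's trace through this code step by step.

Initialize: val = 0
Entering loop: for n in range(1, 10):

After execution: val = 9
9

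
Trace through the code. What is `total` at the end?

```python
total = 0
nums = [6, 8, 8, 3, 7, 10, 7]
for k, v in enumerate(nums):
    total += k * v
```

Let's trace through this code step by step.

Initialize: total = 0
Initialize: nums = [6, 8, 8, 3, 7, 10, 7]
Entering loop: for k, v in enumerate(nums):

After execution: total = 153
153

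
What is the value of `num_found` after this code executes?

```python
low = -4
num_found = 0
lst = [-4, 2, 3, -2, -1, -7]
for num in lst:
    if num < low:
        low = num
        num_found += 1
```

Let's trace through this code step by step.

Initialize: low = -4
Initialize: num_found = 0
Initialize: lst = [-4, 2, 3, -2, -1, -7]
Entering loop: for num in lst:

After execution: num_found = 1
1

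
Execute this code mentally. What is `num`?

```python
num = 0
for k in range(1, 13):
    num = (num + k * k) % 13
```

Let's trace through this code step by step.

Initialize: num = 0
Entering loop: for k in range(1, 13):

After execution: num = 0
0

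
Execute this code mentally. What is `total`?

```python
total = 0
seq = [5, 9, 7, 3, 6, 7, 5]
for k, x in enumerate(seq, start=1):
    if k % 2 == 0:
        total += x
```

Let's trace through this code step by step.

Initialize: total = 0
Initialize: seq = [5, 9, 7, 3, 6, 7, 5]
Entering loop: for k, x in enumerate(seq, start=1):

After execution: total = 19
19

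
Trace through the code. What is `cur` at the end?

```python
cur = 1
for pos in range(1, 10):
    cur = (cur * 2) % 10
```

Let's trace through this code step by step.

Initialize: cur = 1
Entering loop: for pos in range(1, 10):

After execution: cur = 2
2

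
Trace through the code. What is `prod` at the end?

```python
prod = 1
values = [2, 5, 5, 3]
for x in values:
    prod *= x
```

Let's trace through this code step by step.

Initialize: prod = 1
Initialize: values = [2, 5, 5, 3]
Entering loop: for x in values:

After execution: prod = 150
150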